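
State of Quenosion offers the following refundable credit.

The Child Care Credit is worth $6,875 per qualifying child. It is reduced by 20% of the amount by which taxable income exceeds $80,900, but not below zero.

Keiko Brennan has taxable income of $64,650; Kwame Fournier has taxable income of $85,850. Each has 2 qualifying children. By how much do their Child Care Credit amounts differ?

$990

Keiko ($64,650): Child Care Credit: base = 2 × $6,875 = $13,750. $64,650 is at or below the $80,900 threshold, so the full $13,750 applies.
Kwame ($85,850): Child Care Credit: base = 2 × $6,875 = $13,750. 20% of the $4,950 excess over $80,900 is $990; credit = $13,750 − $990 = $12,760.
Difference: |$13,750 − $12,760| = $990.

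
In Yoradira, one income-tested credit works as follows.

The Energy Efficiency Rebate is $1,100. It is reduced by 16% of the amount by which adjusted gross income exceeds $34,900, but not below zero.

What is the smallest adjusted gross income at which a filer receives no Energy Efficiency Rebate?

The credit falls by 16% of each dollar above $34,900, so it reaches zero when the excess is $1,100 / 16% = $6,875: income = $34,900 + $6,875 = $41,775.

$41,775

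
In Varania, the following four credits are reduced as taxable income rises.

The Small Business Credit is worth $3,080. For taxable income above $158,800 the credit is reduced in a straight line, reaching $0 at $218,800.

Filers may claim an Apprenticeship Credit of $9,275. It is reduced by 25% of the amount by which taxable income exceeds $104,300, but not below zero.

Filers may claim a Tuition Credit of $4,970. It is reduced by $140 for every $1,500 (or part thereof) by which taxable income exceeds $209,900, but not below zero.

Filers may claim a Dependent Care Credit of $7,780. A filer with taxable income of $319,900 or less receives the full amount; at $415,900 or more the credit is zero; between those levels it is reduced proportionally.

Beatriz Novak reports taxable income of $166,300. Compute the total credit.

Small Business Credit: $166,300 is $7,500 into a $60,000 phase-out range, leaving 52,500/60,000 of the credit: $3,080 × 52,500/60,000 = $2,695.
Apprenticeship Credit: 25% of the $62,000 excess over $104,300 is $15,500 ≥ base, so the credit is $0.
Tuition Credit: $166,300 is at or below the $209,900 threshold, so the full $4,970 applies.
Dependent Care Credit: $166,300 is at or below the $319,900 threshold, so the full $7,780 applies.
Total: $2,695 + $0 + $4,970 + $7,780 = $15,445.

$15,445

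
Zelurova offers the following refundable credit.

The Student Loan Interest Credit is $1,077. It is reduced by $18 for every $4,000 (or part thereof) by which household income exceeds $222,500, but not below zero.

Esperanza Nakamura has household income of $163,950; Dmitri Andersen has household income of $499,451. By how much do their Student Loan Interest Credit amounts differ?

$1,077

Esperanza ($163,950): Student Loan Interest Credit: $163,950 is at or below the $222,500 threshold, so the full $1,077 applies.
Dmitri ($499,451): Student Loan Interest Credit: income exceeds $222,500 by $276,951 → 70 increments × $18 = $1,260 ≥ base, so the credit is $0.
Difference: |$1,077 − $0| = $1,077.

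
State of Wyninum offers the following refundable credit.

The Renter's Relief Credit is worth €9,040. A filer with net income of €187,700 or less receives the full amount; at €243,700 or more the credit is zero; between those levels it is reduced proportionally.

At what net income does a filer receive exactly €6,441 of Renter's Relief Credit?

€6,441 is 6,441/9,040 of the full €9,040, so 2,599/9,040 of the €56,000 range has been used: income = €187,700 + €56,000 × 2,599/9,040 = €203,800.

€203,800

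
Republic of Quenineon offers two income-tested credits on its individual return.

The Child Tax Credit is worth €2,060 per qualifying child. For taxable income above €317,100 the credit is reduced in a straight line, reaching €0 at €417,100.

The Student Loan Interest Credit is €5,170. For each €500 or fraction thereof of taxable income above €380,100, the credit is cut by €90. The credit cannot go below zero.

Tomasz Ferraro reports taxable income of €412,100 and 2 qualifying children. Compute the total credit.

€206

Child Tax Credit: base = 2 × €2,060 = €4,120. €412,100 is €95,000 into a €100,000 phase-out range, leaving 5,000/100,000 of the credit: €4,120 × 5,000/100,000 = €206.
Student Loan Interest Credit: income exceeds €380,100 by €32,000 → 64 increments × €90 = €5,760 ≥ base, so the credit is €0.
Total: €206 + €0 = €206.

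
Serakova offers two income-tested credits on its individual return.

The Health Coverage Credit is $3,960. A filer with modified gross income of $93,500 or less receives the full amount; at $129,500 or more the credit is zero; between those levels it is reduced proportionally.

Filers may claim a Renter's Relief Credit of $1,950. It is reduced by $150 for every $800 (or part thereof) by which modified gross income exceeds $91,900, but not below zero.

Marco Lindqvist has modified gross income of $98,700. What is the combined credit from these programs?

$3,988

Health Coverage Credit: $98,700 is $5,200 into a $36,000 phase-out range, leaving 30,800/36,000 of the credit: $3,960 × 30,800/36,000 = $3,388.
Renter's Relief Credit: income exceeds $91,900 by $6,800, which is 9 full-or-partial $800 increments; reduction = 9 × $150 = $1,350, leaving $600.
Total: $3,388 + $600 = $3,988.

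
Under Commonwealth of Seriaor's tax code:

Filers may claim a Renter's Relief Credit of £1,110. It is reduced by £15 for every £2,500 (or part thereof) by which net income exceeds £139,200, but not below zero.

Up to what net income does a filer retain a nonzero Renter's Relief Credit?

£321,700

After 73 increments the reduction is 73 × £15 = £1,095, leaving £15; one more increment wipes it out. Increment 73 ends at excess 73 × £2,500 = £182,500, so the highest qualifying income is £139,200 + £182,500 = £321,700.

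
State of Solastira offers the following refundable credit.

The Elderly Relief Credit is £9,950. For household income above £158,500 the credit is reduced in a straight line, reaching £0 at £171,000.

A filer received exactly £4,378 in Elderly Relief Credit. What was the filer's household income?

£4,378 is 4,378/9,950 of the full £9,950, so 5,572/9,950 of the £12,500 range has been used: income = £158,500 + £12,500 × 5,572/9,950 = £165,500.

£165,500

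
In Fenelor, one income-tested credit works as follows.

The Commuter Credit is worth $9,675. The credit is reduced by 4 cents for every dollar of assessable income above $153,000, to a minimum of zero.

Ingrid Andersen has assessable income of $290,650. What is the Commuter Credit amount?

Commuter Credit: 4% of the $137,650 excess over $153,000 is $5,506; credit = $9,675 − $5,506 = $4,169.

$4,169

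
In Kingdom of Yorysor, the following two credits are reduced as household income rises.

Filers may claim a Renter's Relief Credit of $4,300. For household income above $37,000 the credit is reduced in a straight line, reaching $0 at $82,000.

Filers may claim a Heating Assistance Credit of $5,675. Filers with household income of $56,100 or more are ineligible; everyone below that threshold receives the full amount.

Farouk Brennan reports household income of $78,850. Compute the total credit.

Renter's Relief Credit: $78,850 is $41,850 into a $45,000 phase-out range, leaving 3,150/45,000 of the credit: $4,300 × 3,150/45,000 = $301.
Heating Assistance Credit: $78,850 meets or exceeds the $56,100 cutoff, so the credit is $0.
Total: $301 + $0 = $301.

$301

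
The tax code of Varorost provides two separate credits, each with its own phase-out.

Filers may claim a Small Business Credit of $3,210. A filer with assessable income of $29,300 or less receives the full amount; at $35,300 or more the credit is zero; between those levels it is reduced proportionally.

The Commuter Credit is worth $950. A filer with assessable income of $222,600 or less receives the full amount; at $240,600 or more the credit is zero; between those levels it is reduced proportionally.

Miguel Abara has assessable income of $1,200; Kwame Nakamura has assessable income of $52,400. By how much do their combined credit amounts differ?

Miguel ($1,200): Small Business Credit: $1,200 is at or below the $29,300 threshold, so the full $3,210 applies. Commuter Credit: $1,200 is at or below the $222,600 threshold, so the full $950 applies. total $3,210 + $950 = $4,160
Kwame ($52,400): Small Business Credit: $52,400 is at or above $35,300, so the credit is $0. Commuter Credit: $52,400 is at or below the $222,600 threshold, so the full $950 applies. total $0 + $950 = $950
Difference: |$4,160 − $950| = $3,210.

$3,210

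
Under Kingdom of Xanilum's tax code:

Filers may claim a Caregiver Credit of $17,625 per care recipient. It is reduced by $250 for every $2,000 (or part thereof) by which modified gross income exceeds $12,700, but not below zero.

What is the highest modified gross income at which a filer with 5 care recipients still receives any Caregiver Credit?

$716,700

Full credit = 5 × $17,625 = $88,125.
After 352 increments the reduction is 352 × $250 = $88,000, leaving $125; one more increment wipes it out. Increment 352 ends at excess 352 × $2,000 = $704,000, so the highest qualifying income is $12,700 + $704,000 = $716,700.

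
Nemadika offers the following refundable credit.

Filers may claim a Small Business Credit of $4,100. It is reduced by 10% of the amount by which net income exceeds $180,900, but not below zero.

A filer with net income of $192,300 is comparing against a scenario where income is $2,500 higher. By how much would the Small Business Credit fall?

At $192,300 — 10% of the $11,400 excess over $180,900 is $1,140; credit = $4,100 − $1,140 = $2,960.
At $194,800 — 10% of the $13,900 excess over $180,900 is $1,390; credit = $4,100 − $1,390 = $2,710.
Lost: $2,960 − $2,710 = $250.

$250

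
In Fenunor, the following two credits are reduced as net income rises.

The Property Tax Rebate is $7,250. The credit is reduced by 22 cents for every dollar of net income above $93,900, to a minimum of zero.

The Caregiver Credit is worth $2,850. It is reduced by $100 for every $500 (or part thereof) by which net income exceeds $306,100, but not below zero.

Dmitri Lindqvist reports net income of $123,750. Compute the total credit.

Property Tax Rebate: 22% of the $29,850 excess over $93,900 is $6,567; credit = $7,250 − $6,567 = $683.
Caregiver Credit: $123,750 is at or below the $306,100 threshold, so the full $2,850 applies.
Total: $683 + $2,850 = $3,533.

$3,533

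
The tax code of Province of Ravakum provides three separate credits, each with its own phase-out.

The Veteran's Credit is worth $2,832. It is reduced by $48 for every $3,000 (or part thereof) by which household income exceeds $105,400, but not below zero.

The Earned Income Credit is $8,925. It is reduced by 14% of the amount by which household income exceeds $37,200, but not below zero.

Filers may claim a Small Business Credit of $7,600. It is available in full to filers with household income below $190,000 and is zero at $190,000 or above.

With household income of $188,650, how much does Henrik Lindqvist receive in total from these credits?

Veteran's Credit: income exceeds $105,400 by $83,250, which is 28 full-or-partial $3,000 increments; reduction = 28 × $48 = $1,344, leaving $1,488.
Earned Income Credit: 14% of the $151,450 excess over $37,200 is $21,203 ≥ base, so the credit is $0.
Small Business Credit: $188,650 is below the $190,000 cutoff, so the full $7,600 applies.
Total: $1,488 + $0 + $7,600 = $9,088.

$9,088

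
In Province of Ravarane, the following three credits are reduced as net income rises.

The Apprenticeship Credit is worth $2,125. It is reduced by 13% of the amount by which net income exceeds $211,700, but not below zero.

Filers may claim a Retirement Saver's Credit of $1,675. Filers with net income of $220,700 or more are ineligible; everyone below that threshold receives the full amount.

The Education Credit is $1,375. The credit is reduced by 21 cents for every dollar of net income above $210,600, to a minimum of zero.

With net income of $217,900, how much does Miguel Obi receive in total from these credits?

$2,994

Apprenticeship Credit: 13% of the $6,200 excess over $211,700 is $806; credit = $2,125 − $806 = $1,319.
Retirement Saver's Credit: $217,900 is below the $220,700 cutoff, so the full $1,675 applies.
Education Credit: 21% of the $7,300 excess over $210,600 is $1,533 ≥ base, so the credit is $0.
Total: $1,319 + $1,675 + $0 = $2,994.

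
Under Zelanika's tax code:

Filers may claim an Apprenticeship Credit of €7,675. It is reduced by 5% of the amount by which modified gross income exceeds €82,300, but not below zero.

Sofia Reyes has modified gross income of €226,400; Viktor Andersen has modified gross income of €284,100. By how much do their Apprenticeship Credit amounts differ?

€470

Sofia (€226,400): Apprenticeship Credit: 5% of the €144,100 excess over €82,300 is €7,205; credit = €7,675 − €7,205 = €470.
Viktor (€284,100): Apprenticeship Credit: 5% of the €201,800 excess over €82,300 is €10,090 ≥ base, so the credit is €0.
Difference: |€470 − €0| = €470.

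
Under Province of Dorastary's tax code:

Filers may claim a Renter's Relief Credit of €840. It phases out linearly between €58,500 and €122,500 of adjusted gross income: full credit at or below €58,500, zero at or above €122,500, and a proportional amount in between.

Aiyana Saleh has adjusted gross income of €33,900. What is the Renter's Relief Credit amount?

€840

Renter's Relief Credit: €33,900 is at or below the €58,500 threshold, so the full €840 applies.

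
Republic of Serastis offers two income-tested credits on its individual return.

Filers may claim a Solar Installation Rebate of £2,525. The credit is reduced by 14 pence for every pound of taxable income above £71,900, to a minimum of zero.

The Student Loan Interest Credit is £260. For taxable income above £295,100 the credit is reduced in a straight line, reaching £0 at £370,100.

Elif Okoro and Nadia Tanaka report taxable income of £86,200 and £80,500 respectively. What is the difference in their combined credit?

£798

Elif (£86,200): Solar Installation Rebate: 14% of the £14,300 excess over £71,900 is £2,002; credit = £2,525 − £2,002 = £523. Student Loan Interest Credit: £86,200 is at or below the £295,100 threshold, so the full £260 applies. total £523 + £260 = £783
Nadia (£80,500): Solar Installation Rebate: 14% of the £8,600 excess over £71,900 is £1,204; credit = £2,525 − £1,204 = £1,321. Student Loan Interest Credit: £80,500 is at or below the £295,100 threshold, so the full £260 applies. total £1,321 + £260 = £1,581
Difference: |£783 − £1,581| = £798.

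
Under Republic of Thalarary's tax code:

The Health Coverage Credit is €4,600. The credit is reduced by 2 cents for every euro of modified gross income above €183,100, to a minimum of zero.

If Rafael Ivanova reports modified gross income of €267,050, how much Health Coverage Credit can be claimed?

Health Coverage Credit: 2% of the €83,950 excess over €183,100 is €1,679; credit = €4,600 − €1,679 = €2,921.

€2,921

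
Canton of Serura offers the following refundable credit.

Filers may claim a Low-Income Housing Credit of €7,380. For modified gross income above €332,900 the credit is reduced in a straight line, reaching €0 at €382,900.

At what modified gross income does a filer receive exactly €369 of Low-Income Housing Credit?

€380,400

€369 is 369/7,380 of the full €7,380, so 7,011/7,380 of the €50,000 range has been used: income = €332,900 + €50,000 × 7,011/7,380 = €380,400.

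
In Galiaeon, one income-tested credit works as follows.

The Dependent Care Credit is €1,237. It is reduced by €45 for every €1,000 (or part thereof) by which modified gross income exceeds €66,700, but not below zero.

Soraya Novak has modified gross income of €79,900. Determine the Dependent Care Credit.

Dependent Care Credit: income exceeds €66,700 by €13,200, which is 14 full-or-partial €1,000 increments; reduction = 14 × €45 = €630, leaving €607.

€607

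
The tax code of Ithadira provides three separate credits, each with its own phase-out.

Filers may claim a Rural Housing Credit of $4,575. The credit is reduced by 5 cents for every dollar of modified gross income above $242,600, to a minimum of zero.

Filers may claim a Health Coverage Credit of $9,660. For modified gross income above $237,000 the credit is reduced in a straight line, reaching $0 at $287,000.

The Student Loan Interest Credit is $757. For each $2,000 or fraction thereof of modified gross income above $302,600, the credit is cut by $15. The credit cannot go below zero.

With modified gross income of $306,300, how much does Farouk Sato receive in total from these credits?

$2,117

Rural Housing Credit: 5% of the $63,700 excess over $242,600 is $3,185; credit = $4,575 − $3,185 = $1,390.
Health Coverage Credit: $306,300 is at or above $287,000, so the credit is $0.
Student Loan Interest Credit: income exceeds $302,600 by $3,700, which is 2 full-or-partial $2,000 increments; reduction = 2 × $15 = $30, leaving $727.
Total: $1,390 + $0 + $727 = $2,117.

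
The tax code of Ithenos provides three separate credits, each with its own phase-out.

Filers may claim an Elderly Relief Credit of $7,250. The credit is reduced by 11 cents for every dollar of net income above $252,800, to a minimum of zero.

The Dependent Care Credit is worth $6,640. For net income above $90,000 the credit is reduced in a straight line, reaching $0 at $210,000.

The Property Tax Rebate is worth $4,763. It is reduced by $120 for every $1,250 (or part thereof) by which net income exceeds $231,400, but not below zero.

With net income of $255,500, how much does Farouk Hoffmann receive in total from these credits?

$9,316

Elderly Relief Credit: 11% of the $2,700 excess over $252,800 is $297; credit = $7,250 − $297 = $6,953.
Dependent Care Credit: $255,500 is at or above $210,000, so the credit is $0.
Property Tax Rebate: income exceeds $231,400 by $24,100, which is 20 full-or-partial $1,250 increments; reduction = 20 × $120 = $2,400, leaving $2,363.
Total: $6,953 + $0 + $2,363 = $9,316.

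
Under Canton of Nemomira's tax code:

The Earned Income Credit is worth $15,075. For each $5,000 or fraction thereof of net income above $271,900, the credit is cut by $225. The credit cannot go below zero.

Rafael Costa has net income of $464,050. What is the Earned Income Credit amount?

$6,300

Earned Income Credit: income exceeds $271,900 by $192,150, which is 39 full-or-partial $5,000 increments; reduction = 39 × $225 = $8,775, leaving $6,300.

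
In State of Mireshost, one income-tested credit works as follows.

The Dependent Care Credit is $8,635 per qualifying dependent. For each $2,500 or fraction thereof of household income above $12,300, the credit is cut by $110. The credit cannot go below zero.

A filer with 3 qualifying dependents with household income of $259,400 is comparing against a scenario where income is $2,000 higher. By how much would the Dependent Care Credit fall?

At $259,400 — base = 3 × $8,635 = $25,905. income exceeds $12,300 by $247,100, which is 99 full-or-partial $2,500 increments; reduction = 99 × $110 = $10,890, leaving $15,015.
At $261,400 — base = 3 × $8,635 = $25,905. income exceeds $12,300 by $249,100, which is 100 full-or-partial $2,500 increments; reduction = 100 × $110 = $11,000, leaving $14,905.
Lost: $15,015 − $14,905 = $110.

$110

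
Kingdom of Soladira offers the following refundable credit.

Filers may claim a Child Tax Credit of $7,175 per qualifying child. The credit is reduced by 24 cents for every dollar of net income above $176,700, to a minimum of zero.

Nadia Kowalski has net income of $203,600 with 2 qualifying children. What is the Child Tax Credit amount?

Child Tax Credit: base = 2 × $7,175 = $14,350. 24% of the $26,900 excess over $176,700 is $6,456; credit = $14,350 − $6,456 = $7,894.

$7,894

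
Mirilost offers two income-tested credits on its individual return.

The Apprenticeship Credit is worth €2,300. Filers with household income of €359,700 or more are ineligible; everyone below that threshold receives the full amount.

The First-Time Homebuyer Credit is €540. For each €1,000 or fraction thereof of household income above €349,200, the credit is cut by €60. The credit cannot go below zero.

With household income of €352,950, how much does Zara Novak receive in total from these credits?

Apprenticeship Credit: €352,950 is below the €359,700 cutoff, so the full €2,300 applies.
First-Time Homebuyer Credit: income exceeds €349,200 by €3,750, which is 4 full-or-partial €1,000 increments; reduction = 4 × €60 = €240, leaving €300.
Total: €2,300 + €300 = €2,600.

€2,600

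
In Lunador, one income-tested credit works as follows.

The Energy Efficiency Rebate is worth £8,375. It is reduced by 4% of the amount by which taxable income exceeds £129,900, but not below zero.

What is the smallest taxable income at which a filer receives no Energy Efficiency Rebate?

The credit falls by 4% of each pound above £129,900, so it reaches zero when the excess is £8,375 / 4% = £209,375: income = £129,900 + £209,375 = £339,275.

£339,275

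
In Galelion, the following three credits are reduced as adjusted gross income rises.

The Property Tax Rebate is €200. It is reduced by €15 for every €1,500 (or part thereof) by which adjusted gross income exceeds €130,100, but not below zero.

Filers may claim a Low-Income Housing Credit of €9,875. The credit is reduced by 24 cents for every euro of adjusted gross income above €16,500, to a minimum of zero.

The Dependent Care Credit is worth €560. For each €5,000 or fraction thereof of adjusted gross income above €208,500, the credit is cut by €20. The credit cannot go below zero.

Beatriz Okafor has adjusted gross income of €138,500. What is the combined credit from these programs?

€670

Property Tax Rebate: income exceeds €130,100 by €8,400, which is 6 full-or-partial €1,500 increments; reduction = 6 × €15 = €90, leaving €110.
Low-Income Housing Credit: 24% of the €122,000 excess over €16,500 is €29,280 ≥ base, so the credit is €0.
Dependent Care Credit: €138,500 is at or below the €208,500 threshold, so the full €560 applies.
Total: €110 + €0 + €560 = €670.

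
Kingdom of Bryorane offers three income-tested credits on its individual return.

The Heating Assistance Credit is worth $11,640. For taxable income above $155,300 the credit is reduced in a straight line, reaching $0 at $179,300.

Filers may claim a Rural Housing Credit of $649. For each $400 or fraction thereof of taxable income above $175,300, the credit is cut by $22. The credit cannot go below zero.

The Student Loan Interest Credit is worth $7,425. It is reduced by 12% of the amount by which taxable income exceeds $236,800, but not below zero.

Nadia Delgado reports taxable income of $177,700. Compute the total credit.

Heating Assistance Credit: $177,700 is $22,400 into a $24,000 phase-out range, leaving 1,600/24,000 of the credit: $11,640 × 1,600/24,000 = $776.
Rural Housing Credit: income exceeds $175,300 by $2,400, which is 6 full-or-partial $400 increments; reduction = 6 × $22 = $132, leaving $517.
Student Loan Interest Credit: $177,700 is at or below the $236,800 threshold, so the full $7,425 applies.
Total: $776 + $517 + $7,425 = $8,718.

$8,718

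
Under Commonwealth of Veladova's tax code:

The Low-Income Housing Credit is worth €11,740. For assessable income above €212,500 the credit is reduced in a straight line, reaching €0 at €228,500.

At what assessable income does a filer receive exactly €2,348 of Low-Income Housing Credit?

€2,348 is 2,348/11,740 of the full €11,740, so 9,392/11,740 of the €16,000 range has been used: income = €212,500 + €16,000 × 9,392/11,740 = €225,300.

€225,300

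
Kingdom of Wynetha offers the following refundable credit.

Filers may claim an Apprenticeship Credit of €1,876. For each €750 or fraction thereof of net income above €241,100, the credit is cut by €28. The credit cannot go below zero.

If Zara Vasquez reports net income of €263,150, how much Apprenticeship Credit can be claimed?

€1,036

Apprenticeship Credit: income exceeds €241,100 by €22,050, which is 30 full-or-partial €750 increments; reduction = 30 × €28 = €840, leaving €1,036.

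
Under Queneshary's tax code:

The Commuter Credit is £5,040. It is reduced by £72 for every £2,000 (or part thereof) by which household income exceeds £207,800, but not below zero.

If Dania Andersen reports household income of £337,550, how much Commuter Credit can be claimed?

£360

Commuter Credit: income exceeds £207,800 by £129,750, which is 65 full-or-partial £2,000 increments; reduction = 65 × £72 = £4,680, leaving £360.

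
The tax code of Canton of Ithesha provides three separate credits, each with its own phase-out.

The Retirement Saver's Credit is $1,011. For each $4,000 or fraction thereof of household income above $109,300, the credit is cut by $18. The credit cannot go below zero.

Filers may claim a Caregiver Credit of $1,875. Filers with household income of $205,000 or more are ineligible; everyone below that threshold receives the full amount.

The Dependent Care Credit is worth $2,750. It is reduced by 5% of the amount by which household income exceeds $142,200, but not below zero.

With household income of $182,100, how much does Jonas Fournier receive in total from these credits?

Retirement Saver's Credit: income exceeds $109,300 by $72,800, which is 19 full-or-partial $4,000 increments; reduction = 19 × $18 = $342, leaving $669.
Caregiver Credit: $182,100 is below the $205,000 cutoff, so the full $1,875 applies.
Dependent Care Credit: 5% of the $39,900 excess over $142,200 is $1,995; credit = $2,750 − $1,995 = $755.
Total: $669 + $1,875 + $755 = $3,299.

$3,299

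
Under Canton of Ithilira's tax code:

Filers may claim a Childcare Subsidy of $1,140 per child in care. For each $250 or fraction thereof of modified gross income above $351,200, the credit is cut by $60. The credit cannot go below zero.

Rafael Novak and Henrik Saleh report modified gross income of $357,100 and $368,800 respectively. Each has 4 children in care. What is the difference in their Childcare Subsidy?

$2,820

Rafael ($357,100): Childcare Subsidy: base = 4 × $1,140 = $4,560. income exceeds $351,200 by $5,900, which is 24 full-or-partial $250 increments; reduction = 24 × $60 = $1,440, leaving $3,120.
Henrik ($368,800): Childcare Subsidy: base = 4 × $1,140 = $4,560. income exceeds $351,200 by $17,600, which is 71 full-or-partial $250 increments; reduction = 71 × $60 = $4,260, leaving $300.
Difference: |$3,120 − $300| = $2,820.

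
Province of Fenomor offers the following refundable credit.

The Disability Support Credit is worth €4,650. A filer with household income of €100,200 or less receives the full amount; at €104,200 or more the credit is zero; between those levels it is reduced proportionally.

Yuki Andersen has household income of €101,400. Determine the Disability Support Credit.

€3,255

Disability Support Credit: €101,400 is €1,200 into a €4,000 phase-out range, leaving 2,800/4,000 of the credit: €4,650 × 2,800/4,000 = €3,255.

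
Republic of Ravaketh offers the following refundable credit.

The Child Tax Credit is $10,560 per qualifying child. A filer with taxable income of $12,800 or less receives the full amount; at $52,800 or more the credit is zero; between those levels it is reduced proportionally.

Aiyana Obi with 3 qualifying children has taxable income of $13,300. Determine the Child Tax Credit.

Child Tax Credit: base = 3 × $10,560 = $31,680. $13,300 is $500 into a $40,000 phase-out range, leaving 39,500/40,000 of the credit: $31,680 × 39,500/40,000 = $31,284.

$31,284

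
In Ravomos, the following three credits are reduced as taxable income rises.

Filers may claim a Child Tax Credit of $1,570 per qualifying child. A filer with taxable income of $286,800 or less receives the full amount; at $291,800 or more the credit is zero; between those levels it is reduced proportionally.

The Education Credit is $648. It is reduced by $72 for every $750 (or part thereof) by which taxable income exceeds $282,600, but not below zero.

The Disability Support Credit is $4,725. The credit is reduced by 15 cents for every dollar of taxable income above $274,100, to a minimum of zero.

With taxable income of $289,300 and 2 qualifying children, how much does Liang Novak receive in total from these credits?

$4,015

Child Tax Credit: base = 2 × $1,570 = $3,140. $289,300 is $2,500 into a $5,000 phase-out range, leaving 2,500/5,000 of the credit: $3,140 × 2,500/5,000 = $1,570.
Education Credit: income exceeds $282,600 by $6,700 → 9 increments × $72 = $648 ≥ base, so the credit is $0.
Disability Support Credit: 15% of the $15,200 excess over $274,100 is $2,280; credit = $4,725 − $2,280 = $2,445.
Total: $1,570 + $0 + $2,445 = $4,015.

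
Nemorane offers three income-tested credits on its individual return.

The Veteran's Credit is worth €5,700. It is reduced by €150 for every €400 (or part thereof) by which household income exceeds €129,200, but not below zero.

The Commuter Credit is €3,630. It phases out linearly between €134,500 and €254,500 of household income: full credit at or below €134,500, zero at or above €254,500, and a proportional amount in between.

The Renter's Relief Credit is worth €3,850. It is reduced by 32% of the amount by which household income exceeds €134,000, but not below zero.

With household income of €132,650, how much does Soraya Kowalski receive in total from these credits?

Veteran's Credit: income exceeds €129,200 by €3,450, which is 9 full-or-partial €400 increments; reduction = 9 × €150 = €1,350, leaving €4,350.
Commuter Credit: €132,650 is at or below the €134,500 threshold, so the full €3,630 applies.
Renter's Relief Credit: €132,650 is at or below the €134,000 threshold, so the full €3,850 applies.
Total: €4,350 + €3,630 + €3,850 = €11,830.

€11,830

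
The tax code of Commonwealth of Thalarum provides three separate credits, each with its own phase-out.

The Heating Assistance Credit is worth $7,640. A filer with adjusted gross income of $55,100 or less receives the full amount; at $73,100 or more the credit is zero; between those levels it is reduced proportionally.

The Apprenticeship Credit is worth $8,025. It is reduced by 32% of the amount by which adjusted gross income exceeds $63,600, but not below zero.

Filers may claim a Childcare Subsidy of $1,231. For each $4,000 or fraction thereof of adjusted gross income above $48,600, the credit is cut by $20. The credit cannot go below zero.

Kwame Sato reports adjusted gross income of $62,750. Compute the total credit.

Heating Assistance Credit: $62,750 is $7,650 into a $18,000 phase-out range, leaving 10,350/18,000 of the credit: $7,640 × 10,350/18,000 = $4,393.
Apprenticeship Credit: $62,750 is at or below the $63,600 threshold, so the full $8,025 applies.
Childcare Subsidy: income exceeds $48,600 by $14,150, which is 4 full-or-partial $4,000 increments; reduction = 4 × $20 = $80, leaving $1,151.
Total: $4,393 + $8,025 + $1,151 = $13,569.

$13,569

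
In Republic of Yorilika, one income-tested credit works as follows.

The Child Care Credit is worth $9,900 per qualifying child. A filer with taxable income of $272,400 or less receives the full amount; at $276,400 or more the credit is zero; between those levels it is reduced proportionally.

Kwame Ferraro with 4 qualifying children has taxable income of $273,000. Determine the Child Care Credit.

Child Care Credit: base = 4 × $9,900 = $39,600. $273,000 is $600 into a $4,000 phase-out range, leaving 3,400/4,000 of the credit: $39,600 × 3,400/4,000 = $33,660.

$33,660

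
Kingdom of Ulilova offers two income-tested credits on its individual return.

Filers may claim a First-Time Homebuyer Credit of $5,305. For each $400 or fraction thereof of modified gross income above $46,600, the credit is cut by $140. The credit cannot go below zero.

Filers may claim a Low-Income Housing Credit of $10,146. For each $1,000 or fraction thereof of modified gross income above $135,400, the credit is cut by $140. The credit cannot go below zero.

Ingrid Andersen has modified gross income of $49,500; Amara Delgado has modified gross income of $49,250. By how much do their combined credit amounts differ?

Ingrid ($49,500): First-Time Homebuyer Credit: income exceeds $46,600 by $2,900, which is 8 full-or-partial $400 increments; reduction = 8 × $140 = $1,120, leaving $4,185. Low-Income Housing Credit: $49,500 is at or below the $135,400 threshold, so the full $10,146 applies. total $4,185 + $10,146 = $14,331
Amara ($49,250): First-Time Homebuyer Credit: income exceeds $46,600 by $2,650, which is 7 full-or-partial $400 increments; reduction = 7 × $140 = $980, leaving $4,325. Low-Income Housing Credit: $49,250 is at or below the $135,400 threshold, so the full $10,146 applies. total $4,325 + $10,146 = $14,471
Difference: |$14,331 − $14,471| = $140.

$140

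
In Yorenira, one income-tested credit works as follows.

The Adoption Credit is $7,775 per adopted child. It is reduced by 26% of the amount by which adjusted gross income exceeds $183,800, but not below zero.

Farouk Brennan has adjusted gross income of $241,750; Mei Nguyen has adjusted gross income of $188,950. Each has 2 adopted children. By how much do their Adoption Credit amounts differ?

$13,728

Farouk ($241,750): Adoption Credit: base = 2 × $7,775 = $15,550. 26% of the $57,950 excess over $183,800 is $15,067; credit = $15,550 − $15,067 = $483.
Mei ($188,950): Adoption Credit: base = 2 × $7,775 = $15,550. 26% of the $5,150 excess over $183,800 is $1,339; credit = $15,550 − $1,339 = $14,211.
Difference: |$483 − $14,211| = $13,728.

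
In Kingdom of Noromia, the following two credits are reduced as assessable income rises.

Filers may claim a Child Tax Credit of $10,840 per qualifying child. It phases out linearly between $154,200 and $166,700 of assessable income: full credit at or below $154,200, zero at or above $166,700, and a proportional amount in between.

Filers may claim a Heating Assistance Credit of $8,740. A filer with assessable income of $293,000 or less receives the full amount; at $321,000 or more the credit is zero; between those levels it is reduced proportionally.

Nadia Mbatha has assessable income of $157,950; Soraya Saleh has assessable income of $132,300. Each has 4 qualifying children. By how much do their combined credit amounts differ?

$13,008

Nadia ($157,950): Child Tax Credit: base = 4 × $10,840 = $43,360. $157,950 is $3,750 into a $12,500 phase-out range, leaving 8,750/12,500 of the credit: $43,360 × 8,750/12,500 = $30,352. Heating Assistance Credit: $157,950 is at or below the $293,000 threshold, so the full $8,740 applies. total $30,352 + $8,740 = $39,092
Soraya ($132,300): Child Tax Credit: base = 4 × $10,840 = $43,360. $132,300 is at or below the $154,200 threshold, so the full $43,360 applies. Heating Assistance Credit: $132,300 is at or below the $293,000 threshold, so the full $8,740 applies. total $43,360 + $8,740 = $52,100
Difference: |$39,092 − $52,100| = $13,008.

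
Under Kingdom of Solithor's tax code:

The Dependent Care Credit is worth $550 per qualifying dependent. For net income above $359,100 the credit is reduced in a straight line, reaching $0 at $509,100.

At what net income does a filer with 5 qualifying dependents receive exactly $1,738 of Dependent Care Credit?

$414,300

Full credit = 5 × $550 = $2,750.
$1,738 is 1,738/2,750 of the full $2,750, so 1,012/2,750 of the $150,000 range has been used: income = $359,100 + $150,000 × 1,012/2,750 = $414,300.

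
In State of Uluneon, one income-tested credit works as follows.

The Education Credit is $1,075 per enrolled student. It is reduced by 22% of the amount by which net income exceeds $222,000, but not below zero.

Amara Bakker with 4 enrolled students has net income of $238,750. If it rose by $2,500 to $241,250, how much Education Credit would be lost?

$550

At $238,750 — base = 4 × $1,075 = $4,300. 22% of the $16,750 excess over $222,000 is $3,685; credit = $4,300 − $3,685 = $615.
At $241,250 — base = 4 × $1,075 = $4,300. 22% of the $19,250 excess over $222,000 is $4,235; credit = $4,300 − $4,235 = $65.
Lost: $615 − $65 = $550.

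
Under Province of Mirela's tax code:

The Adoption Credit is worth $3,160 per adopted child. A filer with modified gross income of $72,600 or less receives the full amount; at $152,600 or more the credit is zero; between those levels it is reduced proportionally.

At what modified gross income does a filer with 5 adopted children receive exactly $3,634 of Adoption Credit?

Full credit = 5 × $3,160 = $15,800.
$3,634 is 3,634/15,800 of the full $15,800, so 12,166/15,800 of the $80,000 range has been used: income = $72,600 + $80,000 × 12,166/15,800 = $134,200.

$134,200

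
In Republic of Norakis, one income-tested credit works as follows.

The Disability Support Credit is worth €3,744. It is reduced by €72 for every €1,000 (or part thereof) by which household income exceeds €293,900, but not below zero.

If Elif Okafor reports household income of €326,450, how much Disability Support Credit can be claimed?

Disability Support Credit: income exceeds €293,900 by €32,550, which is 33 full-or-partial €1,000 increments; reduction = 33 × €72 = €2,376, leaving €1,368.

€1,368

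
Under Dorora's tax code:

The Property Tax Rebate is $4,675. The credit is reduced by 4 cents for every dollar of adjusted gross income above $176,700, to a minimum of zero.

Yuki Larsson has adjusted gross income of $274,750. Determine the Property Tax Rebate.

Property Tax Rebate: 4% of the $98,050 excess over $176,700 is $3,922; credit = $4,675 − $3,922 = $753.

$753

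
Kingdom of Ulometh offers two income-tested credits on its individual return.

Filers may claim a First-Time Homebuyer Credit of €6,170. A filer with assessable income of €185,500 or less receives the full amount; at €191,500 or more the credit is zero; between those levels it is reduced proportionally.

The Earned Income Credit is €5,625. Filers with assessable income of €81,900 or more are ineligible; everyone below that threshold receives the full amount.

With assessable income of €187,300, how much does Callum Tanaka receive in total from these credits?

€4,319

First-Time Homebuyer Credit: €187,300 is €1,800 into a €6,000 phase-out range, leaving 4,200/6,000 of the credit: €6,170 × 4,200/6,000 = €4,319.
Earned Income Credit: €187,300 meets or exceeds the €81,900 cutoff, so the credit is €0.
Total: €4,319 + €0 = €4,319.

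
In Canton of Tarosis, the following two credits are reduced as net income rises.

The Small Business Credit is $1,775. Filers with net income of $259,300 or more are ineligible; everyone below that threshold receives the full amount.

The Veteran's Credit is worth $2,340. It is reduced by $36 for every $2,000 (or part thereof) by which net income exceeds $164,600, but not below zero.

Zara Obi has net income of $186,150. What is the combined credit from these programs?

$3,719

Small Business Credit: $186,150 is below the $259,300 cutoff, so the full $1,775 applies.
Veteran's Credit: income exceeds $164,600 by $21,550, which is 11 full-or-partial $2,000 increments; reduction = 11 × $36 = $396, leaving $1,944.
Total: $1,775 + $1,944 = $3,719.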